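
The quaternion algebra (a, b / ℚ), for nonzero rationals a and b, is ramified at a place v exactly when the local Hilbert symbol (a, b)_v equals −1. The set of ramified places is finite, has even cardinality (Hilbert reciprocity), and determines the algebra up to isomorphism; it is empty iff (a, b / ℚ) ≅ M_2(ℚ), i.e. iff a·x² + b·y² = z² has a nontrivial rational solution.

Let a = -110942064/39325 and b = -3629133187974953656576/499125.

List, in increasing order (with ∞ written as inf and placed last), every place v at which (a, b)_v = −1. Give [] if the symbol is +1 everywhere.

Mod squares: a ≡ -10015603, b ≡ -3940754565. Check v ∈ {∞, 2, 3, 5, 11, 13, 19, 23, 31, 41, 43}.
v=31: a=31^0·(≡5), b=31^1·(≡21) mod 31; (5|31)=+1, (21|31)=-1; (−1)^{0·1·15}·(+1)^1·(-1)^0 = +1.
v=41: a=41^1·(≡16), b=41^3·(≡34) mod 41; (16|41)=+1, (34|41)=-1; (−1)^{1·3·20}·(+1)^3·(-1)^1 = -1.
v=13: a=13^-1·(≡3), b=13^0·(≡2) mod 13; (3|13)=+1, (2|13)=-1; (−1)^{-1·0·6}·(+1)^0·(-1)^-1 = -1.
v=19: a=19^1·(≡18), b=19^3·(≡17) mod 19; (18|19)=-1, (17|19)=+1; (−1)^{1·3·9}·(-1)^3·(+1)^1 = +1.
v=2: v_2(a)=4, v_2(b)=8; units ≡ 5, 3 (mod 8); ε·ε+αω+βω = 0·1+4·1+8·1 ≡ 0  ⇒  (a,b)_2 = +1.
v=23: a=23^1·(≡20), b=23^3·(≡15) mod 23; (20|23)=-1, (15|23)=-1; (−1)^{1·3·11}·(-1)^3·(-1)^1 = -1.
v=∞: -10015603 < 0 and -3940754565 < 0  ⇒  (a,b)_∞ = -1.
v=5: a=5^-2·(≡2), b=5^-3·(≡3) mod 5; (2|5)=-1, (3|5)=-1; (−1)^{-2·-3·2}·(-1)^-3·(-1)^-2 = -1.
v=43: a=43^1·(≡11), b=43^3·(≡35) mod 43; (11|43)=+1, (35|43)=+1; (−1)^{1·3·21}·(+1)^3·(+1)^1 = -1.
v=3: a=3^2·(≡2), b=3^-1·(≡2) mod 3; (2|3)=-1, (2|3)=-1; (−1)^{2·-1·1}·(-1)^-1·(-1)^2 = -1.
v=11: a=11^-2·(≡7), b=11^-3·(≡4) mod 11; (7|11)=-1, (4|11)=+1; (−1)^{-2·-3·5}·(-1)^-3·(+1)^-2 = -1.
(-10015603, -3940754565 / ℚ) ramifies at {3, 5, 11, 13, 23, 41, 43, ∞}: a division algebra.

[3, 5, 11, 13, 23, 41, 43, inf]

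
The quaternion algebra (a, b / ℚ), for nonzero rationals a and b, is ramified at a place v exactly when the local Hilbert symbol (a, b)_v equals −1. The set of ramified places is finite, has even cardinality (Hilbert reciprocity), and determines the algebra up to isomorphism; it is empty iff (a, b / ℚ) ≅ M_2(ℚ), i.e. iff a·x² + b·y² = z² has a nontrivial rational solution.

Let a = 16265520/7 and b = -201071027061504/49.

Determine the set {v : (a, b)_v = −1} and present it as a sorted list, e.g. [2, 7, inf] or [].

(a, b) ≡ (790685, -19) mod (ℚ^×)²; places V = {2, 3, 5, 7, 19, 29, 41, ∞}.
(a,b)_3: α=2, u≡2; β=4, v≡2 (mod 3); (2|3)=-1, (2|3)=-1; sign (−1)^0·-1^4·-1^2 = +1.
(a,b)_∞: sgn(790685)=+, sgn(-19)=−, so +1.
(a,b)_41: α=1, u≡24; β=2, v≡28 (mod 41); (24|41)=-1, (28|41)=-1; sign (−1)^0·-1^2·-1^1 = -1.
(a,b)_19: α=1, u≡5; β=3, v≡18 (mod 19); (5|19)=+1, (18|19)=-1; sign (−1)^1·+1^3·-1^1 = +1.
(a,b)_29: α=1, u≡7; β=2, v≡8 (mod 29); (7|29)=+1, (8|29)=-1; sign (−1)^0·+1^2·-1^1 = -1.
(a,b)_7: α=-1, u≡5; β=-2, v≡2 (mod 7); (5|7)=-1, (2|7)=+1; sign (−1)^0·-1^-2·+1^-1 = +1.
(a,b)_2: α=4, β=8; u≡5, v≡5 (mod 8); ε(u)ε(v)=0·0, αω(v)=4·1, βω(u)=8·1; sum ≡ 0  ⇒  +1.
(a,b)_5: α=1, u≡2; β=0, v≡4 (mod 5); (2|5)=-1, (4|5)=+1; sign (−1)^0·-1^0·+1^1 = +1.
Ram(790685, -19) = {29, 41}; no ℚ_29-point on the conic.

[29, 41]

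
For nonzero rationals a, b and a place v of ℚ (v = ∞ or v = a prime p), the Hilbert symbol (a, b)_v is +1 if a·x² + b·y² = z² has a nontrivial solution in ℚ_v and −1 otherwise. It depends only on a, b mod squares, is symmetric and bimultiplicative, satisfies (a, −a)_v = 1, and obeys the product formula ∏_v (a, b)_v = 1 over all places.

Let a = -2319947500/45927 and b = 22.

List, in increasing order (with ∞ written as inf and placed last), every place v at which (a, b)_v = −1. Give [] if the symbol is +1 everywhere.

Mod squares: a ≡ -133, b ≡ 22. Check v ∈ {∞, 2, 3, 5, 7, 11, 13, 17, 19}.
v=13: a=13^2·(≡10), b=13^0·(≡9) mod 13; (10|13)=+1, (9|13)=+1; (−1)^{2·0·6}·(+1)^0·(+1)^2 = +1.
v=3: a=3^-8·(≡2), b=3^0·(≡1) mod 3; (2|3)=-1, (1|3)=+1; (−1)^{-8·0·1}·(-1)^0·(+1)^-8 = +1.
v=17: a=17^2·(≡7), b=17^0·(≡5) mod 17; (7|17)=-1, (5|17)=-1; (−1)^{2·0·8}·(-1)^0·(-1)^2 = +1.
v=7: a=7^-1·(≡2), b=7^0·(≡1) mod 7; (2|7)=+1, (1|7)=+1; (−1)^{-1·0·3}·(+1)^0·(+1)^-1 = +1.
v=11: a=11^0·(≡10), b=11^1·(≡2) mod 11; (10|11)=-1, (2|11)=-1; (−1)^{0·1·5}·(-1)^1·(-1)^0 = -1.
v=∞: -133 < 0 and 22 > 0  ⇒  (a,b)_∞ = +1.
v=5: a=5^4·(≡2), b=5^0·(≡2) mod 5; (2|5)=-1, (2|5)=-1; (−1)^{4·0·2}·(-1)^0·(-1)^4 = +1.
v=2: v_2(a)=2, v_2(b)=1; units ≡ 3, 3 (mod 8); ε·ε+αω+βω = 1·1+2·1+1·1 ≡ 0  ⇒  (a,b)_2 = +1.
v=19: a=19^1·(≡3), b=19^0·(≡3) mod 19; (3|19)=-1, (3|19)=-1; (−1)^{1·0·9}·(-1)^0·(-1)^1 = -1.
(-133, 22 / ℚ) ramifies at {11, 19}: a division algebra.

[11, 19]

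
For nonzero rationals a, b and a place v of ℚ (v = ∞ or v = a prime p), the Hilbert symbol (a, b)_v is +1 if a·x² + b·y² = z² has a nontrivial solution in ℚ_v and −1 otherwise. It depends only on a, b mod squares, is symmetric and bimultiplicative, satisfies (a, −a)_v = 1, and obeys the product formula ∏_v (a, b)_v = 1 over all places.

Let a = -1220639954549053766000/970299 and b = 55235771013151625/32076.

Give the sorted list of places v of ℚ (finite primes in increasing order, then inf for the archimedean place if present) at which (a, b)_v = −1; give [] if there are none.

[2, 11]

(a, b) ≡ (-63085, 715) mod (ℚ^×)²; places V = {2, 3, 5, 7, 11, 13, 17, 23, 31, 37, ∞}.
(a,b)_7: α=2, u≡3; β=0, v≡4 (mod 7); (3|7)=-1, (4|7)=+1; sign (−1)^0·-1^0·+1^2 = +1.
(a,b)_∞: sgn(-63085)=−, sgn(715)=+, so +1.
(a,b)_37: α=3, u≡11; β=2, v≡26 (mod 37); (11|37)=+1, (26|37)=+1; sign (−1)^0·+1^2·+1^3 = +1.
(a,b)_17: α=2, u≡16; β=2, v≡13 (mod 17); (16|17)=+1, (13|17)=+1; sign (−1)^0·+1^2·+1^2 = +1.
(a,b)_3: α=-6, u≡2; β=-6, v≡1 (mod 3); (2|3)=-1, (1|3)=+1; sign (−1)^0·-1^-6·+1^-6 = +1.
(a,b)_13: α=4, u≡12; β=3, v≡4 (mod 13); (12|13)=+1, (4|13)=+1; sign (−1)^0·+1^3·+1^4 = +1.
(a,b)_23: α=0, u≡1; β=2, v≡4 (mod 23); (1|23)=+1, (4|23)=+1; sign (−1)^0·+1^2·+1^0 = +1.
(a,b)_11: α=-3, u≡8; β=-1, v≡6 (mod 11); (8|11)=-1, (6|11)=-1; sign (−1)^1·-1^-1·-1^-3 = -1.
(a,b)_5: α=3, u≡3; β=3, v≡3 (mod 5); (3|5)=-1, (3|5)=-1; sign (−1)^0·-1^3·-1^3 = +1.
(a,b)_31: α=3, u≡30; β=2, v≡10 (mod 31); (30|31)=-1, (10|31)=+1; sign (−1)^0·-1^2·+1^3 = +1.
(a,b)_2: α=4, β=-2; u≡3, v≡3 (mod 8); ε(u)ε(v)=1·1, αω(v)=4·1, βω(u)=-2·1; sum ≡ 1  ⇒  -1.
|Ram(-63085, 715)| = 2, even; anisotropic at {2, 11}.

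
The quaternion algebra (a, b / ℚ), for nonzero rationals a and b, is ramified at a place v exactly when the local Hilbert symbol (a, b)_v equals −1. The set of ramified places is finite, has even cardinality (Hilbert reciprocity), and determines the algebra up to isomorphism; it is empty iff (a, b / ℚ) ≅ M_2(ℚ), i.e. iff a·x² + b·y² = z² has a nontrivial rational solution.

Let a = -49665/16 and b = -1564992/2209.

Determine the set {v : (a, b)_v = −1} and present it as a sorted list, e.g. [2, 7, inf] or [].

Mod squares: a ≡ -49665, b ≡ -2717. Check v ∈ {∞, 2, 3, 5, 7, 11, 13, 19, 43, 47}.
v=3: a=3^1·(≡2), b=3^2·(≡1) mod 3; (2|3)=-1, (1|3)=+1; (−1)^{1·2·1}·(-1)^2·(+1)^1 = +1.
v=19: a=19^0·(≡6), b=19^1·(≡7) mod 19; (6|19)=+1, (7|19)=+1; (−1)^{0·1·9}·(+1)^1·(+1)^0 = +1.
v=13: a=13^0·(≡7), b=13^1·(≡4) mod 13; (7|13)=-1, (4|13)=+1; (−1)^{0·1·6}·(-1)^1·(+1)^0 = -1.
v=2: v_2(a)=-4, v_2(b)=6; units ≡ 7, 3 (mod 8); ε·ε+αω+βω = 1·1+-4·1+6·0 ≡ 1  ⇒  (a,b)_2 = -1.
v=47: a=47^0·(≡42), b=47^-2·(≡14) mod 47; (42|47)=+1, (14|47)=+1; (−1)^{0·-2·23}·(+1)^-2·(+1)^0 = +1.
v=5: a=5^1·(≡2), b=5^0·(≡2) mod 5; (2|5)=-1, (2|5)=-1; (−1)^{1·0·2}·(-1)^0·(-1)^1 = -1.
v=7: a=7^1·(≡5), b=7^0·(≡3) mod 7; (5|7)=-1, (3|7)=-1; (−1)^{1·0·3}·(-1)^0·(-1)^1 = -1.
v=∞: -49665 < 0 and -2717 < 0  ⇒  (a,b)_∞ = -1.
v=11: a=11^1·(≡10), b=11^1·(≡10) mod 11; (10|11)=-1, (10|11)=-1; (−1)^{1·1·5}·(-1)^1·(-1)^1 = -1.
v=43: a=43^1·(≡38), b=43^0·(≡13) mod 43; (38|43)=+1, (13|43)=+1; (−1)^{1·0·21}·(+1)^0·(+1)^1 = +1.
|Ram(-49665, -2717)| = 6, even; anisotropic at {2, 5, 7, 11, 13, ∞}.

[2, 5, 7, 11, 13, inf]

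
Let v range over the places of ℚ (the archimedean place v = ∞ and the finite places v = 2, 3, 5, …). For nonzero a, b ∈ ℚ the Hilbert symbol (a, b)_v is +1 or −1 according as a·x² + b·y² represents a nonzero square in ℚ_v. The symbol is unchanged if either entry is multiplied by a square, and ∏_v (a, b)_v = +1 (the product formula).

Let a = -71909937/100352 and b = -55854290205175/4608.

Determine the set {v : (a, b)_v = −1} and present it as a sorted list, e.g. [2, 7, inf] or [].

[7, 11, 29, inf]

(a, b) ≡ (-14674, -14) mod (ℚ^×)²; places V = {2, 3, 5, 7, 11, 23, 29, ∞}.
(a,b)_11: α=3, u≡6; β=4, v≡8 (mod 11); (6|11)=-1, (8|11)=-1; sign (−1)^0·-1^4·-1^3 = -1.
(a,b)_5: α=0, u≡4; β=2, v≡1 (mod 5); (4|5)=+1, (1|5)=+1; sign (−1)^0·+1^2·+1^0 = +1.
(a,b)_23: α=1, u≡3; β=2, v≡4 (mod 23); (3|23)=+1, (4|23)=+1; sign (−1)^0·+1^2·+1^1 = +1.
(a,b)_2: α=-11, β=-9; u≡7, v≡1 (mod 8); ε(u)ε(v)=1·0, αω(v)=-11·0, βω(u)=-9·0; sum ≡ 0  ⇒  +1.
(a,b)_∞: sgn(-14674)=−, sgn(-14)=−, so -1.
(a,b)_7: α=-2, u≡5; β=3, v≡3 (mod 7); (5|7)=-1, (3|7)=-1; sign (−1)^0·-1^3·-1^-2 = -1.
(a,b)_3: α=4, u≡2; β=-2, v≡1 (mod 3); (2|3)=-1, (1|3)=+1; sign (−1)^0·-1^-2·+1^4 = +1.
(a,b)_29: α=1, u≡9; β=2, v≡26 (mod 29); (9|29)=+1, (26|29)=-1; sign (−1)^0·+1^2·-1^1 = -1.
|Ram(-14674, -14)| = 4, even; anisotropic at {7, 11, 29, ∞}.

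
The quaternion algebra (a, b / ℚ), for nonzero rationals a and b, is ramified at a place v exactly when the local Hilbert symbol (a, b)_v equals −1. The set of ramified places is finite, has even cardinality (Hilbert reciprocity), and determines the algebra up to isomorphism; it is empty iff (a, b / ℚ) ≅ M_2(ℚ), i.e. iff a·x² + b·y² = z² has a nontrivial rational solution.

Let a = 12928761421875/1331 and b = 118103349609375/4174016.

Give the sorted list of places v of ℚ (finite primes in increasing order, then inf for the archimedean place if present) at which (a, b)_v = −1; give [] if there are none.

[3, 37]

Mod squares: a ≡ 35409, b ≡ 460317. Check v ∈ {∞, 2, 3, 5, 7, 11, 13, 17, 29, 37}.
v=13: a=13^4·(≡9), b=13^1·(≡1) mod 13; (9|13)=+1, (1|13)=+1; (−1)^{4·1·6}·(+1)^1·(+1)^4 = +1.
v=37: a=37^1·(≡13), b=37^1·(≡28) mod 37; (13|37)=-1, (28|37)=+1; (−1)^{1·1·18}·(-1)^1·(+1)^1 = -1.
v=3: a=3^3·(≡1), b=3^1·(≡1) mod 3; (1|3)=+1, (1|3)=+1; (−1)^{3·1·1}·(+1)^1·(+1)^3 = -1.
v=2: v_2(a)=0, v_2(b)=-6; units ≡ 1, 5 (mod 8); ε·ε+αω+βω = 0·0+0·1+-6·0 ≡ 0  ⇒  (a,b)_2 = +1.
v=29: a=29^1·(≡12), b=29^1·(≡27) mod 29; (12|29)=-1, (27|29)=-1; (−1)^{1·1·14}·(-1)^1·(-1)^1 = +1.
v=5: a=5^6·(≡1), b=5^10·(≡3) mod 5; (1|5)=+1, (3|5)=-1; (−1)^{6·10·2}·(+1)^10·(-1)^6 = +1.
v=7: a=7^0·(≡5), b=7^-2·(≡4) mod 7; (5|7)=-1, (4|7)=+1; (−1)^{0·-2·3}·(-1)^-2·(+1)^0 = +1.
v=∞: 35409 > 0 and 460317 > 0  ⇒  (a,b)_∞ = +1.
v=17: a=17^0·(≡8), b=17^2·(≡15) mod 17; (8|17)=+1, (15|17)=+1; (−1)^{0·2·8}·(+1)^2·(+1)^0 = +1.
v=11: a=11^-3·(≡2), b=11^-3·(≡9) mod 11; (2|11)=-1, (9|11)=+1; (−1)^{-3·-3·5}·(-1)^-3·(+1)^-3 = +1.
Ram(35409, 460317) = {3, 37}; no ℚ_3-point on the conic.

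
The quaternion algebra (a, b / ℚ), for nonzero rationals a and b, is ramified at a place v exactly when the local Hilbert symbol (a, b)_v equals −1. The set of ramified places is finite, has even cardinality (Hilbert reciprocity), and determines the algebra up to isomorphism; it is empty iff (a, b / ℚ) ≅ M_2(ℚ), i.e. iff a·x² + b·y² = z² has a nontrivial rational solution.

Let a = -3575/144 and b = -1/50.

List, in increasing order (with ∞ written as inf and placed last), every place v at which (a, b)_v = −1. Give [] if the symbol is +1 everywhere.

(a, b) ≡ (-143, -2) mod (ℚ^×)²; places V = {2, 3, 5, 11, 13, ∞}.
(a,b)_11: α=1, u≡5; β=0, v≡9 (mod 11); (5|11)=+1, (9|11)=+1; sign (−1)^0·+1^0·+1^1 = +1.
(a,b)_3: α=-2, u≡1; β=0, v≡1 (mod 3); (1|3)=+1, (1|3)=+1; sign (−1)^0·+1^0·+1^-2 = +1.
(a,b)_5: α=2, u≡3; β=-2, v≡2 (mod 5); (3|5)=-1, (2|5)=-1; sign (−1)^0·-1^-2·-1^2 = +1.
(a,b)_2: α=-4, β=-1; u≡1, v≡7 (mod 8); ε(u)ε(v)=0·1, αω(v)=-4·0, βω(u)=-1·0; sum ≡ 0  ⇒  +1.
(a,b)_13: α=1, u≡11; β=0, v≡7 (mod 13); (11|13)=-1, (7|13)=-1; sign (−1)^0·-1^0·-1^1 = -1.
(a,b)_∞: sgn(-143)=−, sgn(-2)=−, so -1.
(-143, -2 / ℚ) ramifies at {13, ∞}: a division algebra.

[13, inf]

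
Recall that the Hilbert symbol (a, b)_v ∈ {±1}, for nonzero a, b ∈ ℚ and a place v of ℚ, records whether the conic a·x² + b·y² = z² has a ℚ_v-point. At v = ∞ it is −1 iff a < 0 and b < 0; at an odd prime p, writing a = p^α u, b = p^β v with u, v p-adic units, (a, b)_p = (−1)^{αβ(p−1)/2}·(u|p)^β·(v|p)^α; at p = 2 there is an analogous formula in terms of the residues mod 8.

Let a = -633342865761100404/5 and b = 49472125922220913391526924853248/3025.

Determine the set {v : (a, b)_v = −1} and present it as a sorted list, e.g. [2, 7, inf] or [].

[5, 13]

Mod squares: a ≡ -823745, b ≡ 3458. Check v ∈ {∞, 2, 3, 5, 7, 11, 13, 19, 23, 29}.
v=∞: -823745 < 0 and 3458 > 0  ⇒  (a,b)_∞ = +1.
v=11: a=11^0·(≡5), b=11^-2·(≡3) mod 11; (5|11)=+1, (3|11)=+1; (−1)^{0·-2·5}·(+1)^-2·(+1)^0 = +1.
v=7: a=7^4·(≡1), b=7^3·(≡2) mod 7; (1|7)=+1, (2|7)=+1; (−1)^{4·3·3}·(+1)^3·(+1)^4 = +1.
v=13: a=13^3·(≡9), b=13^5·(≡7) mod 13; (9|13)=+1, (7|13)=-1; (−1)^{3·5·6}·(+1)^5·(-1)^3 = -1.
v=29: a=29^1·(≡27), b=29^2·(≡28) mod 29; (27|29)=-1, (28|29)=+1; (−1)^{1·2·14}·(-1)^2·(+1)^1 = +1.
v=3: a=3^8·(≡1), b=3^16·(≡2) mod 3; (1|3)=+1, (2|3)=-1; (−1)^{8·16·1}·(+1)^16·(-1)^8 = +1.
v=23: a=23^1·(≡19), b=23^2·(≡3) mod 23; (19|23)=-1, (3|23)=+1; (−1)^{1·2·11}·(-1)^2·(+1)^1 = +1.
v=19: a=19^3·(≡3), b=19^5·(≡11) mod 19; (3|19)=-1, (11|19)=+1; (−1)^{3·5·9}·(-1)^5·(+1)^3 = +1.
v=2: v_2(a)=2, v_2(b)=13; units ≡ 7, 1 (mod 8); ε·ε+αω+βω = 1·0+2·0+13·0 ≡ 0  ⇒  (a,b)_2 = +1.
v=5: a=5^-1·(≡1), b=5^-2·(≡3) mod 5; (1|5)=+1, (3|5)=-1; (−1)^{-1·-2·2}·(+1)^-2·(-1)^-1 = -1.
(-823745, 3458 / ℚ) ramifies at {5, 13}: a division algebra.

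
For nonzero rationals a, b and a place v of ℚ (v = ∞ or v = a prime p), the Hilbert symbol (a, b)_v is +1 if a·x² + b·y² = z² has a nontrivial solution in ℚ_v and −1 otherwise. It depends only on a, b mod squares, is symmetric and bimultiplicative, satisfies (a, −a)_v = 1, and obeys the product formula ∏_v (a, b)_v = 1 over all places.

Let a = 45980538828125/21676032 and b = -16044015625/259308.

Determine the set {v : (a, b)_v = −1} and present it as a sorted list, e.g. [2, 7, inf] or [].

[3, 17]

Mod squares: a ≡ 53295, b ≡ -10659. Check v ∈ {∞, 2, 3, 5, 7, 11, 17, 19, 37}.
v=3: a=3^-3·(≡2), b=3^-3·(≡2) mod 3; (2|3)=-1, (2|3)=-1; (−1)^{-3·-3·1}·(-1)^-3·(-1)^-3 = -1.
v=19: a=19^1·(≡8), b=19^1·(≡17) mod 19; (8|19)=-1, (17|19)=+1; (−1)^{1·1·9}·(-1)^1·(+1)^1 = +1.
v=37: a=37^2·(≡24), b=37^0·(≡28) mod 37; (24|37)=-1, (28|37)=+1; (−1)^{2·0·18}·(-1)^0·(+1)^2 = +1.
v=∞: 53295 > 0 and -10659 < 0  ⇒  (a,b)_∞ = +1.
v=17: a=17^1·(≡7), b=17^3·(≡1) mod 17; (7|17)=-1, (1|17)=+1; (−1)^{1·3·8}·(-1)^3·(+1)^1 = -1.
v=2: v_2(a)=-14, v_2(b)=-2; units ≡ 7, 5 (mod 8); ε·ε+αω+βω = 1·0+-14·1+-2·0 ≡ 0  ⇒  (a,b)_2 = +1.
v=7: a=7^-2·(≡2), b=7^-4·(≡2) mod 7; (2|7)=+1, (2|7)=+1; (−1)^{-2·-4·3}·(+1)^-4·(+1)^-2 = +1.
v=5: a=5^7·(≡1), b=5^6·(≡1) mod 5; (1|5)=+1, (1|5)=+1; (−1)^{7·6·2}·(+1)^6·(+1)^7 = +1.
v=11: a=11^3·(≡4), b=11^1·(≡10) mod 11; (4|11)=+1, (10|11)=-1; (−1)^{3·1·5}·(+1)^1·(-1)^3 = +1.
Ram(53295, -10659) = {3, 17}; no ℚ_3-point on the conic.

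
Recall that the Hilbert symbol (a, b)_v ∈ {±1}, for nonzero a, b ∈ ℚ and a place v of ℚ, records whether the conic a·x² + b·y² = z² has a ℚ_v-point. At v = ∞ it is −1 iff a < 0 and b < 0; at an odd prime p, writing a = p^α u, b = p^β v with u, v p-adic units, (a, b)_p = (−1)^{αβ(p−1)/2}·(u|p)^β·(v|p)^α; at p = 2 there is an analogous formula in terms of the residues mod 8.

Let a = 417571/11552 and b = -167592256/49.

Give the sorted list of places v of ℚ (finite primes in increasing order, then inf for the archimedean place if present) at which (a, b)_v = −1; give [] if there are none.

Mod squares: a ≡ 6902, b ≡ -9061. Check v ∈ {∞, 2, 7, 11, 13, 17, 19, 29, 41}.
v=17: a=17^1·(≡13), b=17^3·(≡5) mod 17; (13|17)=+1, (5|17)=-1; (−1)^{1·3·8}·(+1)^3·(-1)^1 = -1.
v=13: a=13^0·(≡3), b=13^1·(≡5) mod 13; (3|13)=+1, (5|13)=-1; (−1)^{0·1·6}·(+1)^1·(-1)^0 = +1.
v=2: v_2(a)=-5, v_2(b)=6; units ≡ 3, 3 (mod 8); ε·ε+αω+βω = 1·1+-5·1+6·1 ≡ 0  ⇒  (a,b)_2 = +1.
v=∞: 6902 > 0 and -9061 < 0  ⇒  (a,b)_∞ = +1.
v=7: a=7^1·(≡3), b=7^-2·(≡1) mod 7; (3|7)=-1, (1|7)=+1; (−1)^{1·-2·3}·(-1)^-2·(+1)^1 = +1.
v=19: a=19^-2·(≡5), b=19^0·(≡12) mod 19; (5|19)=+1, (12|19)=-1; (−1)^{-2·0·9}·(+1)^0·(-1)^-2 = +1.
v=11: a=11^2·(≡4), b=11^0·(≡3) mod 11; (4|11)=+1, (3|11)=+1; (−1)^{2·0·5}·(+1)^0·(+1)^2 = +1.
v=41: a=41^0·(≡26), b=41^1·(≡31) mod 41; (26|41)=-1, (31|41)=+1; (−1)^{0·1·20}·(-1)^1·(+1)^0 = -1.
v=29: a=29^1·(≡16), b=29^0·(≡1) mod 29; (16|29)=+1, (1|29)=+1; (−1)^{1·0·14}·(+1)^0·(+1)^1 = +1.
|Ram(6902, -9061)| = 2, even; anisotropic at {17, 41}.

[17, 41]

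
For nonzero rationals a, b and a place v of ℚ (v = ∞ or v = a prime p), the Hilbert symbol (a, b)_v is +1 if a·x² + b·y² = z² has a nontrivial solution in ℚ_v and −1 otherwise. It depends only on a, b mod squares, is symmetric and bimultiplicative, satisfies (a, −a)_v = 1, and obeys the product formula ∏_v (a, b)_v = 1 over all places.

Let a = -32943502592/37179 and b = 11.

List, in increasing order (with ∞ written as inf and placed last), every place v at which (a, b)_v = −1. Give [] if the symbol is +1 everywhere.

[3, 17, 29, 31]

Mod squares: a ≡ -320943, b ≡ 11. Check v ∈ {∞, 2, 3, 7, 11, 13, 17, 29, 31}.
v=7: a=7^1·(≡2), b=7^0·(≡4) mod 7; (2|7)=+1, (4|7)=+1; (−1)^{1·0·3}·(+1)^0·(+1)^1 = +1.
v=13: a=13^2·(≡10), b=13^0·(≡11) mod 13; (10|13)=+1, (11|13)=-1; (−1)^{2·0·6}·(+1)^0·(-1)^2 = +1.
v=11: a=11^2·(≡1), b=11^1·(≡1) mod 11; (1|11)=+1, (1|11)=+1; (−1)^{2·1·5}·(+1)^1·(+1)^2 = +1.
v=3: a=3^-7·(≡2), b=3^0·(≡2) mod 3; (2|3)=-1, (2|3)=-1; (−1)^{-7·0·1}·(-1)^0·(-1)^-7 = -1.
v=∞: -320943 < 0 and 11 > 0  ⇒  (a,b)_∞ = +1.
v=17: a=17^-1·(≡16), b=17^0·(≡11) mod 17; (16|17)=+1, (11|17)=-1; (−1)^{-1·0·8}·(+1)^0·(-1)^-1 = -1.
v=29: a=29^1·(≡19), b=29^0·(≡11) mod 29; (19|29)=-1, (11|29)=-1; (−1)^{1·0·14}·(-1)^0·(-1)^1 = -1.
v=31: a=31^1·(≡7), b=31^0·(≡11) mod 31; (7|31)=+1, (11|31)=-1; (−1)^{1·0·15}·(+1)^0·(-1)^1 = -1.
v=2: v_2(a)=8, v_2(b)=0; units ≡ 1, 3 (mod 8); ε·ε+αω+βω = 0·1+8·1+0·0 ≡ 0  ⇒  (a,b)_2 = +1.
|Ram(-320943, 11)| = 4, even; anisotropic at {3, 17, 29, 31}.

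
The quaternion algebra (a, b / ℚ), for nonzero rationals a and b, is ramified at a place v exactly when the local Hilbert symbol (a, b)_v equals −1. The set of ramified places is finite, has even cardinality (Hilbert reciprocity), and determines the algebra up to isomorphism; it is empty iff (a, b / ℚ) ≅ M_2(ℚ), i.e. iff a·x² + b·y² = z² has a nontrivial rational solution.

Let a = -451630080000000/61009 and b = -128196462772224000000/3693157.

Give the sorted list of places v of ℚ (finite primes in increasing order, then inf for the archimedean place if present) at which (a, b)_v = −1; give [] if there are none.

Mod squares: a ≡ -5, b ≡ -2002. Check v ∈ {∞, 2, 3, 5, 7, 11, 13, 19, 41}.
v=19: a=19^-2·(≡3), b=19^0·(≡8) mod 19; (3|19)=-1, (8|19)=-1; (−1)^{-2·0·9}·(-1)^0·(-1)^-2 = +1.
v=11: a=11^2·(≡6), b=11^3·(≡3) mod 11; (6|11)=-1, (3|11)=+1; (−1)^{2·3·5}·(-1)^3·(+1)^2 = -1.
v=5: a=5^7·(≡4), b=5^6·(≡2) mod 5; (4|5)=+1, (2|5)=-1; (−1)^{7·6·2}·(+1)^6·(-1)^7 = -1.
v=41: a=41^0·(≡39), b=41^-2·(≡19) mod 41; (39|41)=+1, (19|41)=-1; (−1)^{0·-2·20}·(+1)^-2·(-1)^0 = +1.
v=13: a=13^-2·(≡6), b=13^-3·(≡6) mod 13; (6|13)=-1, (6|13)=-1; (−1)^{-2·-3·6}·(-1)^-3·(-1)^-2 = -1.
v=7: a=7^0·(≡2), b=7^1·(≡2) mod 7; (2|7)=+1, (2|7)=+1; (−1)^{0·1·3}·(+1)^1·(+1)^0 = +1.
v=∞: -5 < 0 and -2002 < 0  ⇒  (a,b)_∞ = -1.
v=2: v_2(a)=16, v_2(b)=27; units ≡ 3, 7 (mod 8); ε·ε+αω+βω = 1·1+16·0+27·1 ≡ 0  ⇒  (a,b)_2 = +1.
v=3: a=3^6·(≡1), b=3^8·(≡2) mod 3; (1|3)=+1, (2|3)=-1; (−1)^{6·8·1}·(+1)^8·(-1)^6 = +1.
|Ram(-5, -2002)| = 4, even; anisotropic at {5, 11, 13, ∞}.

[5, 11, 13, inf]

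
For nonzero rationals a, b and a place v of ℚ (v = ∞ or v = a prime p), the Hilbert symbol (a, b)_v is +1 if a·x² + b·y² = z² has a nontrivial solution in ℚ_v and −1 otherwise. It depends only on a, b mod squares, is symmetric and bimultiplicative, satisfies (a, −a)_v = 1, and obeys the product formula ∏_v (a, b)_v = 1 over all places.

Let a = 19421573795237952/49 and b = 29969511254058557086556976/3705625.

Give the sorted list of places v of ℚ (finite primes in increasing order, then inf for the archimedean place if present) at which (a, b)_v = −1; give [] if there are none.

(a, b) ≡ (57, 374699) mod (ℚ^×)²; places V = {2, 3, 5, 7, 11, 13, 17, 19, 37, 41, ∞}.
(a,b)_11: α=0, u≡6; β=-2, v≡6 (mod 11); (6|11)=-1, (6|11)=-1; sign (−1)^0·-1^-2·-1^0 = +1.
(a,b)_19: α=1, u≡12; β=3, v≡8 (mod 19); (12|19)=-1, (8|19)=-1; sign (−1)^1·-1^3·-1^1 = -1.
(a,b)_∞: sgn(57)=+, sgn(374699)=+, so +1.
(a,b)_17: α=0, u≡14; β=2, v≡16 (mod 17); (14|17)=-1, (16|17)=+1; sign (−1)^0·-1^2·+1^0 = +1.
(a,b)_7: α=-2, u≡2; β=-2, v≡6 (mod 7); (2|7)=+1, (6|7)=-1; sign (−1)^0·+1^-2·-1^-2 = +1.
(a,b)_13: α=4, u≡2; β=5, v≡7 (mod 13); (2|13)=-1, (7|13)=-1; sign (−1)^0·-1^5·-1^4 = -1.
(a,b)_41: α=2, u≡9; β=3, v≡39 (mod 41); (9|41)=+1, (39|41)=+1; sign (−1)^0·+1^3·+1^2 = +1.
(a,b)_2: α=6, β=4; u≡1, v≡3 (mod 8); ε(u)ε(v)=0·1, αω(v)=6·1, βω(u)=4·0; sum ≡ 0  ⇒  +1.
(a,b)_37: α=2, u≡13; β=3, v≡9 (mod 37); (13|37)=-1, (9|37)=+1; sign (−1)^0·-1^3·+1^2 = -1.
(a,b)_5: α=0, u≡3; β=-4, v≡4 (mod 5); (3|5)=-1, (4|5)=+1; sign (−1)^0·-1^-4·+1^0 = +1.
(a,b)_3: α=5, u≡1; β=6, v≡2 (mod 3); (1|3)=+1, (2|3)=-1; sign (−1)^0·+1^6·-1^5 = -1.
(57, 374699 / ℚ) ramifies at {3, 13, 19, 37}: a division algebra.

[3, 13, 19, 37]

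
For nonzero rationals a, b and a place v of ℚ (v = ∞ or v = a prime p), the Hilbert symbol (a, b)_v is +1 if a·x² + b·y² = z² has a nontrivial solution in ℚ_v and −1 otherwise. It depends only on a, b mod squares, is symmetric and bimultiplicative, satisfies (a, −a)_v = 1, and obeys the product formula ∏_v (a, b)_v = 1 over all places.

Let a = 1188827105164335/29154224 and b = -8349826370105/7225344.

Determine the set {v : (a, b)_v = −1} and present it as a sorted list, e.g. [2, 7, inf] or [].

[5, 11, 19, 23]

(a, b) ≡ (36685, -37145) mod (ℚ^×)²; places V = {2, 3, 5, 7, 11, 13, 17, 19, 23, 29, 37, 47, ∞}.
(a,b)_7: α=2, u≡5; β=-2, v≡4 (mod 7); (5|7)=-1, (4|7)=+1; sign (−1)^0·-1^-2·+1^2 = +1.
(a,b)_5: α=1, u≡3; β=1, v≡1 (mod 5); (3|5)=-1, (1|5)=+1; sign (−1)^0·-1^1·+1^1 = -1.
(a,b)_13: α=2, u≡10; β=0, v≡3 (mod 13); (10|13)=+1, (3|13)=+1; sign (−1)^0·+1^0·+1^2 = +1.
(a,b)_2: α=-4, β=-14; u≡5, v≡7 (mod 8); ε(u)ε(v)=0·1, αω(v)=-4·0, βω(u)=-14·1; sum ≡ 0  ⇒  +1.
(a,b)_11: α=-3, u≡7; β=2, v≡7 (mod 11); (7|11)=-1, (7|11)=-1; sign (−1)^0·-1^2·-1^-3 = -1.
(a,b)_47: α=0, u≡9; β=2, v≡25 (mod 47); (9|47)=+1, (25|47)=+1; sign (−1)^0·+1^2·+1^0 = +1.
(a,b)_19: α=0, u≡18; β=1, v≡13 (mod 19); (18|19)=-1, (13|19)=-1; sign (−1)^0·-1^1·-1^0 = -1.
(a,b)_∞: sgn(36685)=+, sgn(-37145)=−, so +1.
(a,b)_37: α=-2, u≡19; β=0, v≡25 (mod 37); (19|37)=-1, (25|37)=+1; sign (−1)^0·-1^0·+1^-2 = +1.
(a,b)_3: α=16, u≡1; β=-2, v≡1 (mod 3); (1|3)=+1, (1|3)=+1; sign (−1)^0·+1^-2·+1^16 = +1.
(a,b)_23: α=1, u≡1; β=1, v≡18 (mod 23); (1|23)=+1, (18|23)=+1; sign (−1)^1·+1^1·+1^1 = -1.
(a,b)_17: α=0, u≡1; β=1, v≡2 (mod 17); (1|17)=+1, (2|17)=+1; sign (−1)^0·+1^1·+1^0 = +1.
(a,b)_29: α=1, u≡14; β=2, v≡22 (mod 29); (14|29)=-1, (22|29)=+1; sign (−1)^0·-1^2·+1^1 = +1.
(36685, -37145 / ℚ) ramifies at {5, 11, 19, 23}: a division algebra.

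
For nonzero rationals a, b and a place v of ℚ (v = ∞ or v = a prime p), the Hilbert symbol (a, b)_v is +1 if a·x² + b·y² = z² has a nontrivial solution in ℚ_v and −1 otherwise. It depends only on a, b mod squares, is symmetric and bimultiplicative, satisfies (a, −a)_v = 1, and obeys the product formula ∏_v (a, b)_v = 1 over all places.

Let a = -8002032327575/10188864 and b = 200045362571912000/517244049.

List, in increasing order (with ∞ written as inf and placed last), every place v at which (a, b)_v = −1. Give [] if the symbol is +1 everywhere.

[5, 13]

(a, b) ≡ (-143, 5) mod (ℚ^×)²; places V = {2, 3, 5, 7, 11, 13, 17, 19, 23, ∞}.
(a,b)_23: α=2, u≡6; β=0, v≡17 (mod 23); (6|23)=+1, (17|23)=-1; sign (−1)^0·+1^0·-1^2 = +1.
(a,b)_5: α=2, u≡3; β=3, v≡4 (mod 5); (3|5)=-1, (4|5)=+1; sign (−1)^0·-1^3·+1^2 = -1.
(a,b)_11: α=5, u≡1; β=6, v≡3 (mod 11); (1|11)=+1, (3|11)=+1; sign (−1)^0·+1^6·+1^5 = +1.
(a,b)_7: α=-2, u≡1; β=-2, v≡3 (mod 7); (1|7)=+1, (3|7)=-1; sign (−1)^0·+1^-2·-1^-2 = +1.
(a,b)_17: α=2, u≡6; β=4, v≡10 (mod 17); (6|17)=-1, (10|17)=-1; sign (−1)^0·-1^4·-1^2 = +1.
(a,b)_2: α=-6, β=6; u≡1, v≡5 (mod 8); ε(u)ε(v)=0·0, αω(v)=-6·1, βω(u)=6·0; sum ≡ 0  ⇒  +1.
(a,b)_13: α=1, u≡2; β=2, v≡2 (mod 13); (2|13)=-1, (2|13)=-1; sign (−1)^0·-1^2·-1^1 = -1.
(a,b)_∞: sgn(-143)=−, sgn(5)=+, so +1.
(a,b)_19: α=-2, u≡6; β=-4, v≡16 (mod 19); (6|19)=+1, (16|19)=+1; sign (−1)^0·+1^-4·+1^-2 = +1.
(a,b)_3: α=-2, u≡1; β=-4, v≡2 (mod 3); (1|3)=+1, (2|3)=-1; sign (−1)^0·+1^-4·-1^-2 = +1.
Ram(-143, 5) = {5, 13}; no ℚ_5-point on the conic.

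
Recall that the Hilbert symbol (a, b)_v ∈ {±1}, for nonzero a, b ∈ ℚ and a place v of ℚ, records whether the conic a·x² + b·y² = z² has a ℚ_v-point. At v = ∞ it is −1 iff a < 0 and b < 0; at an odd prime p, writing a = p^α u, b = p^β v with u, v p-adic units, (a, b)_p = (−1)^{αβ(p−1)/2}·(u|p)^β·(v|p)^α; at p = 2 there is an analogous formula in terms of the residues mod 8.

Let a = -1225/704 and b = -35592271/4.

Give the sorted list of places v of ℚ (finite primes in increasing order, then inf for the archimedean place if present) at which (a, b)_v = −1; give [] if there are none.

[11, 13, 17, inf]

(a, b) ≡ (-11, -2431) mod (ℚ^×)²; places V = {2, 5, 7, 11, 13, 17, ∞}.
(a,b)_2: α=-6, β=-2; u≡5, v≡1 (mod 8); ε(u)ε(v)=0·0, αω(v)=-6·0, βω(u)=-2·1; sum ≡ 0  ⇒  +1.
(a,b)_∞: sgn(-11)=−, sgn(-2431)=−, so -1.
(a,b)_7: α=2, u≡6; β=0, v≡5 (mod 7); (6|7)=-1, (5|7)=-1; sign (−1)^0·-1^0·-1^2 = +1.
(a,b)_5: α=2, u≡4; β=0, v≡1 (mod 5); (4|5)=+1, (1|5)=+1; sign (−1)^0·+1^0·+1^2 = +1.
(a,b)_17: α=0, u≡12; β=1, v≡10 (mod 17); (12|17)=-1, (10|17)=-1; sign (−1)^0·-1^1·-1^0 = -1.
(a,b)_11: α=-1, u≡2; β=5, v≡8 (mod 11); (2|11)=-1, (8|11)=-1; sign (−1)^1·-1^5·-1^-1 = -1.
(a,b)_13: α=0, u≡5; β=1, v≡6 (mod 13); (5|13)=-1, (6|13)=-1; sign (−1)^0·-1^1·-1^0 = -1.
|Ram(-11, -2431)| = 4, even; anisotropic at {11, 13, 17, ∞}.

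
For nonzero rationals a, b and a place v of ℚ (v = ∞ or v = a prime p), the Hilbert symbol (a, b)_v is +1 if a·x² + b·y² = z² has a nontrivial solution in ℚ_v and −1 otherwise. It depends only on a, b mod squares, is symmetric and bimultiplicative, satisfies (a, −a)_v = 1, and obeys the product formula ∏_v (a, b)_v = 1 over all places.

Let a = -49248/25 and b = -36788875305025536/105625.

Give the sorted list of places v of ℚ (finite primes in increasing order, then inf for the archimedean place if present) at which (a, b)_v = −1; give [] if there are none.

Mod squares: a ≡ -38, b ≡ -2926. Check v ∈ {∞, 2, 3, 5, 7, 11, 13, 19}.
v=5: a=5^-2·(≡2), b=5^-4·(≡1) mod 5; (2|5)=-1, (1|5)=+1; (−1)^{-2·-4·2}·(-1)^-4·(+1)^-2 = +1.
v=13: a=13^0·(≡4), b=13^-2·(≡9) mod 13; (4|13)=+1, (9|13)=+1; (−1)^{0·-2·6}·(+1)^-2·(+1)^0 = +1.
v=∞: -38 < 0 and -2926 < 0  ⇒  (a,b)_∞ = -1.
v=2: v_2(a)=5, v_2(b)=17; units ≡ 5, 1 (mod 8); ε·ε+αω+βω = 0·0+5·0+17·1 ≡ 1  ⇒  (a,b)_2 = -1.
v=11: a=11^0·(≡7), b=11^1·(≡9) mod 11; (7|11)=-1, (9|11)=+1; (−1)^{0·1·5}·(-1)^1·(+1)^0 = -1.
v=3: a=3^4·(≡1), b=3^12·(≡2) mod 3; (1|3)=+1, (2|3)=-1; (−1)^{4·12·1}·(+1)^12·(-1)^4 = +1.
v=7: a=7^0·(≡1), b=7^1·(≡1) mod 7; (1|7)=+1, (1|7)=+1; (−1)^{0·1·3}·(+1)^1·(+1)^0 = +1.
v=19: a=19^1·(≡5), b=19^3·(≡1) mod 19; (5|19)=+1, (1|19)=+1; (−1)^{1·3·9}·(+1)^3·(+1)^1 = -1.
Ram(-38, -2926) = {2, 11, 19, ∞}; no ℚ_2-point on the conic.

[2, 11, 19, inf]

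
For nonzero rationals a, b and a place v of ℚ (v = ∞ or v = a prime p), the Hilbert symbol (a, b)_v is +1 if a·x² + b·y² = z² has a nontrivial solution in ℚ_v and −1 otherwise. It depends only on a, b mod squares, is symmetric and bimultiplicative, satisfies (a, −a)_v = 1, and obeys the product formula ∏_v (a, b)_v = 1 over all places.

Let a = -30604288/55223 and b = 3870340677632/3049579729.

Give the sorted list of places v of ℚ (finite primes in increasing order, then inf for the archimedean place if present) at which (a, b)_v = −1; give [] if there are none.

[13, 19]

Mod squares: a ≡ -5681, b ≡ 2. Check v ∈ {∞, 2, 7, 11, 13, 19, 23}.
v=2: v_2(a)=10, v_2(b)=19; units ≡ 7, 1 (mod 8); ε·ε+αω+βω = 1·0+10·0+19·0 ≡ 0  ⇒  (a,b)_2 = +1.
v=7: a=7^-4·(≡3), b=7^-8·(≡4) mod 7; (3|7)=-1, (4|7)=+1; (−1)^{-4·-8·3}·(-1)^-8·(+1)^-4 = +1.
v=11: a=11^2·(≡2), b=11^2·(≡2) mod 11; (2|11)=-1, (2|11)=-1; (−1)^{2·2·5}·(-1)^2·(-1)^2 = +1.
v=23: a=23^-1·(≡2), b=23^-2·(≡8) mod 23; (2|23)=+1, (8|23)=+1; (−1)^{-1·-2·11}·(+1)^-2·(+1)^-1 = +1.
v=∞: -5681 < 0 and 2 > 0  ⇒  (a,b)_∞ = +1.
v=13: a=13^1·(≡6), b=13^2·(≡11) mod 13; (6|13)=-1, (11|13)=-1; (−1)^{1·2·6}·(-1)^2·(-1)^1 = -1.
v=19: a=19^1·(≡16), b=19^2·(≡2) mod 19; (16|19)=+1, (2|19)=-1; (−1)^{1·2·9}·(+1)^2·(-1)^1 = -1.
|Ram(-5681, 2)| = 2, even; anisotropic at {13, 19}.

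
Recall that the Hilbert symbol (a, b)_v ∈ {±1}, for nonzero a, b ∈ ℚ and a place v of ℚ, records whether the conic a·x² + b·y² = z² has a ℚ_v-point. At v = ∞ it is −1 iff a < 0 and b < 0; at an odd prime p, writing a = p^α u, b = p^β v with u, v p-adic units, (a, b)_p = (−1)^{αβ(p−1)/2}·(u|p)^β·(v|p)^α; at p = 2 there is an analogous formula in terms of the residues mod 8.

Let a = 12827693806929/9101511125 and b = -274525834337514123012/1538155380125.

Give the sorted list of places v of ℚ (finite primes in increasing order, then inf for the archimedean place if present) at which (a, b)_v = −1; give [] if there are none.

[5, 17]

Mod squares: a ≡ 5, b ≡ -85. Check v ∈ {∞, 2, 3, 5, 7, 11, 13, 17, 23, 53}.
v=5: a=5^-3·(≡1), b=5^-3·(≡3) mod 5; (1|5)=+1, (3|5)=-1; (−1)^{-3·-3·2}·(+1)^-3·(-1)^-3 = -1.
v=11: a=11^0·(≡4), b=11^2·(≡1) mod 11; (4|11)=+1, (1|11)=+1; (−1)^{0·2·5}·(+1)^2·(+1)^0 = +1.
v=13: a=13^0·(≡8), b=13^-2·(≡8) mod 13; (8|13)=-1, (8|13)=-1; (−1)^{0·-2·6}·(-1)^-2·(-1)^0 = +1.
v=7: a=7^-2·(≡6), b=7^-2·(≡5) mod 7; (6|7)=-1, (5|7)=-1; (−1)^{-2·-2·3}·(-1)^-2·(-1)^-2 = +1.
v=∞: 5 > 0 and -85 < 0  ⇒  (a,b)_∞ = +1.
v=23: a=23^-2·(≡5), b=23^-2·(≡19) mod 23; (5|23)=-1, (19|23)=-1; (−1)^{-2·-2·11}·(-1)^-2·(-1)^-2 = +1.
v=3: a=3^12·(≡2), b=3^14·(≡2) mod 3; (2|3)=-1, (2|3)=-1; (−1)^{12·14·1}·(-1)^14·(-1)^12 = +1.
v=17: a=17^6·(≡12), b=17^9·(≡14) mod 17; (12|17)=-1, (14|17)=-1; (−1)^{6·9·8}·(-1)^9·(-1)^6 = -1.
v=2: v_2(a)=0, v_2(b)=2; units ≡ 5, 3 (mod 8); ε·ε+αω+βω = 0·1+0·1+2·1 ≡ 0  ⇒  (a,b)_2 = +1.
v=53: a=53^-2·(≡3), b=53^-2·(≡48) mod 53; (3|53)=-1, (48|53)=-1; (−1)^{-2·-2·26}·(-1)^-2·(-1)^-2 = +1.
Ram(5, -85) = {5, 17}; no ℚ_5-point on the conic.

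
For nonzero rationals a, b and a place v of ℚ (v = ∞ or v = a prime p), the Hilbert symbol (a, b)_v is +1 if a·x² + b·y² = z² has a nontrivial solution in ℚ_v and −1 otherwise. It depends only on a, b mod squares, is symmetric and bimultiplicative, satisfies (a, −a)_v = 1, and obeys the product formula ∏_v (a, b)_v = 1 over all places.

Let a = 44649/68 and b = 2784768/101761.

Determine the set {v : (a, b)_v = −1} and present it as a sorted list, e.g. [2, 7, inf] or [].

Mod squares: a ≡ 697, b ≡ 222. Check v ∈ {∞, 2, 3, 7, 11, 17, 29, 37, 41}.
v=41: a=41^1·(≡13), b=41^0·(≡34) mod 41; (13|41)=-1, (34|41)=-1; (−1)^{1·0·20}·(-1)^0·(-1)^1 = -1.
v=11: a=11^2·(≡3), b=11^-2·(≡6) mod 11; (3|11)=+1, (6|11)=-1; (−1)^{2·-2·5}·(+1)^-2·(-1)^2 = +1.
v=37: a=37^0·(≡14), b=37^1·(≡14) mod 37; (14|37)=-1, (14|37)=-1; (−1)^{0·1·18}·(-1)^1·(-1)^0 = -1.
v=17: a=17^-1·(≡6), b=17^0·(≡2) mod 17; (6|17)=-1, (2|17)=+1; (−1)^{-1·0·8}·(-1)^0·(+1)^-1 = +1.
v=7: a=7^0·(≡2), b=7^2·(≡3) mod 7; (2|7)=+1, (3|7)=-1; (−1)^{0·2·3}·(+1)^2·(-1)^0 = +1.
v=29: a=29^0·(≡25), b=29^-2·(≡26) mod 29; (25|29)=+1, (26|29)=-1; (−1)^{0·-2·14}·(+1)^-2·(-1)^0 = +1.
v=∞: 697 > 0 and 222 > 0  ⇒  (a,b)_∞ = +1.
v=3: a=3^2·(≡1), b=3^1·(≡2) mod 3; (1|3)=+1, (2|3)=-1; (−1)^{2·1·1}·(+1)^1·(-1)^2 = +1.
v=2: v_2(a)=-2, v_2(b)=9; units ≡ 1, 7 (mod 8); ε·ε+αω+βω = 0·1+-2·0+9·0 ≡ 0  ⇒  (a,b)_2 = +1.
(697, 222 / ℚ) ramifies at {37, 41}: a division algebra.

[37, 41]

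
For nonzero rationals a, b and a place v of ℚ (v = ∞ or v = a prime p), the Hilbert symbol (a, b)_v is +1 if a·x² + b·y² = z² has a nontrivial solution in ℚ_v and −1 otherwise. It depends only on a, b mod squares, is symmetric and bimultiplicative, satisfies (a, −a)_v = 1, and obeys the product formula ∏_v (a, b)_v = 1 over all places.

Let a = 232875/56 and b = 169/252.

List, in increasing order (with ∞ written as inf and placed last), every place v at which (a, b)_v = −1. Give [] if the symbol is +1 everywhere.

(a, b) ≡ (1610, 7) mod (ℚ^×)²; places V = {2, 3, 5, 7, 13, 23, ∞}.
(a,b)_23: α=1, u≡12; β=0, v≡15 (mod 23); (12|23)=+1, (15|23)=-1; sign (−1)^0·+1^0·-1^1 = -1.
(a,b)_5: α=3, u≡3; β=0, v≡2 (mod 5); (3|5)=-1, (2|5)=-1; sign (−1)^0·-1^0·-1^3 = -1.
(a,b)_2: α=-3, β=-2; u≡5, v≡7 (mod 8); ε(u)ε(v)=0·1, αω(v)=-3·0, βω(u)=-2·1; sum ≡ 0  ⇒  +1.
(a,b)_∞: sgn(1610)=+, sgn(7)=+, so +1.
(a,b)_3: α=4, u≡2; β=-2, v≡1 (mod 3); (2|3)=-1, (1|3)=+1; sign (−1)^0·-1^-2·+1^4 = +1.
(a,b)_13: α=0, u≡8; β=2, v≡8 (mod 13); (8|13)=-1, (8|13)=-1; sign (−1)^0·-1^2·-1^0 = +1.
(a,b)_7: α=-1, u≡6; β=-1, v≡1 (mod 7); (6|7)=-1, (1|7)=+1; sign (−1)^1·-1^-1·+1^-1 = +1.
(1610, 7 / ℚ) ramifies at {5, 23}: a division algebra.

[5, 23]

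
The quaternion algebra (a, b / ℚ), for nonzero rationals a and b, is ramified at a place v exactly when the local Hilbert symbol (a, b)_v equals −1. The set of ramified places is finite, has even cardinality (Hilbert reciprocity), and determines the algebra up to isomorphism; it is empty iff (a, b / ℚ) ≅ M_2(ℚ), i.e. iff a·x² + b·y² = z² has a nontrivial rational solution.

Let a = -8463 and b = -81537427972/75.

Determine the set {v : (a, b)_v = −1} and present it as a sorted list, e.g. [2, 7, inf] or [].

[3, 7, 11, 13, 31, inf]

(a, b) ≡ (-8463, -2141139) mod (ℚ^×)²; places V = {2, 3, 5, 7, 11, 13, 23, 31, ∞}.
(a,b)_13: α=1, u≡12; β=5, v≡7 (mod 13); (12|13)=+1, (7|13)=-1; sign (−1)^0·+1^5·-1^1 = -1.
(a,b)_3: α=1, u≡2; β=-1, v≡2 (mod 3); (2|3)=-1, (2|3)=-1; sign (−1)^1·-1^-1·-1^1 = -1.
(a,b)_5: α=0, u≡2; β=-2, v≡1 (mod 5); (2|5)=-1, (1|5)=+1; sign (−1)^0·-1^-2·+1^0 = +1.
(a,b)_2: α=0, β=2; u≡1, v≡5 (mod 8); ε(u)ε(v)=0·0, αω(v)=0·1, βω(u)=2·0; sum ≡ 0  ⇒  +1.
(a,b)_23: α=0, u≡1; β=1, v≡21 (mod 23); (1|23)=+1, (21|23)=-1; sign (−1)^0·+1^1·-1^0 = +1.
(a,b)_7: α=1, u≡2; β=1, v≡1 (mod 7); (2|7)=+1, (1|7)=+1; sign (−1)^1·+1^1·+1^1 = -1.
(a,b)_∞: sgn(-8463)=−, sgn(-2141139)=−, so -1.
(a,b)_11: α=0, u≡7; β=1, v≡6 (mod 11); (7|11)=-1, (6|11)=-1; sign (−1)^0·-1^1·-1^0 = -1.
(a,b)_31: α=1, u≡6; β=1, v≡26 (mod 31); (6|31)=-1, (26|31)=-1; sign (−1)^1·-1^1·-1^1 = -1.
Ram(-8463, -2141139) = {3, 7, 11, 13, 31, ∞}; no ℚ_3-point on the conic.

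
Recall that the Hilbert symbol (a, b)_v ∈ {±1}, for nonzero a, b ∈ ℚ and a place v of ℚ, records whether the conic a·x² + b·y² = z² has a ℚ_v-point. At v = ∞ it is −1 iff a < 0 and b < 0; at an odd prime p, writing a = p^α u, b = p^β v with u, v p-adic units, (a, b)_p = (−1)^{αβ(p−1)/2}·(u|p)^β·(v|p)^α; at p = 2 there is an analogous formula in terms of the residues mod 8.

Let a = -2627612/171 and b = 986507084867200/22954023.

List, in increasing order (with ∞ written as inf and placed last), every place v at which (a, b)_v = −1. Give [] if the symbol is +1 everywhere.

[13, 17]

Mod squares: a ≡ -437, b ≡ 10166. Check v ∈ {∞, 2, 3, 5, 13, 17, 19, 23, 37}.
v=2: v_2(a)=2, v_2(b)=7; units ≡ 3, 3 (mod 8); ε·ε+αω+βω = 1·1+2·1+7·1 ≡ 0  ⇒  (a,b)_2 = +1.
v=37: a=37^0·(≡12), b=37^-2·(≡9) mod 37; (12|37)=+1, (9|37)=+1; (−1)^{0·-2·18}·(+1)^-2·(+1)^0 = +1.
v=13: a=13^4·(≡6), b=13^7·(≡11) mod 13; (6|13)=-1, (11|13)=-1; (−1)^{4·7·6}·(-1)^7·(-1)^4 = -1.
v=17: a=17^0·(≡10), b=17^3·(≡3) mod 17; (10|17)=-1, (3|17)=-1; (−1)^{0·3·8}·(-1)^3·(-1)^0 = -1.
v=3: a=3^-2·(≡1), b=3^-6·(≡2) mod 3; (1|3)=+1, (2|3)=-1; (−1)^{-2·-6·1}·(+1)^-6·(-1)^-2 = +1.
v=5: a=5^0·(≡3), b=5^2·(≡1) mod 5; (3|5)=-1, (1|5)=+1; (−1)^{0·2·2}·(-1)^2·(+1)^0 = +1.
v=23: a=23^1·(≡2), b=23^-1·(≡7) mod 23; (2|23)=+1, (7|23)=-1; (−1)^{1·-1·11}·(+1)^-1·(-1)^1 = +1.
v=19: a=19^-1·(≡14), b=19^0·(≡7) mod 19; (14|19)=-1, (7|19)=+1; (−1)^{-1·0·9}·(-1)^0·(+1)^-1 = +1.
v=∞: -437 < 0 and 10166 > 0  ⇒  (a,b)_∞ = +1.
Ram(-437, 10166) = {13, 17}; no ℚ_13-point on the conic.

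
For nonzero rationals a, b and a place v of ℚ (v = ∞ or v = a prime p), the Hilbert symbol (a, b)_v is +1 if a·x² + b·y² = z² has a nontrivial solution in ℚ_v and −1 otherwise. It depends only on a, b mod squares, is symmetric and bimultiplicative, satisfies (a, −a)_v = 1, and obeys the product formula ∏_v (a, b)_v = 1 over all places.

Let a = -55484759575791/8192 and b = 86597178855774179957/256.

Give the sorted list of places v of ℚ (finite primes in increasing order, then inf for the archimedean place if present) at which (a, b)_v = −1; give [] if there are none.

(a, b) ≡ (-530062, 53) mod (ℚ^×)²; places V = {2, 3, 7, 13, 19, 29, 37, 53, ∞}.
(a,b)_53: α=2, u≡1; β=3, v≡37 (mod 53); (1|53)=+1, (37|53)=+1; sign (−1)^0·+1^3·+1^2 = +1.
(a,b)_2: α=-13, β=-8; u≡1, v≡5 (mod 8); ε(u)ε(v)=0·0, αω(v)=-13·1, βω(u)=-8·0; sum ≡ 1  ⇒  -1.
(a,b)_13: α=3, u≡8; β=4, v≡10 (mod 13); (8|13)=-1, (10|13)=+1; sign (−1)^0·-1^4·+1^3 = +1.
(a,b)_3: α=2, u≡2; β=0, v≡2 (mod 3); (2|3)=-1, (2|3)=-1; sign (−1)^0·-1^0·-1^2 = +1.
(a,b)_37: α=1, u≡4; β=2, v≡34 (mod 37); (4|37)=+1, (34|37)=+1; sign (−1)^0·+1^2·+1^1 = +1.
(a,b)_∞: sgn(-530062)=−, sgn(53)=+, so +1.
(a,b)_29: α=1, u≡3; β=2, v≡20 (mod 29); (3|29)=-1, (20|29)=+1; sign (−1)^0·-1^2·+1^1 = +1.
(a,b)_7: α=2, u≡6; β=2, v≡4 (mod 7); (6|7)=-1, (4|7)=+1; sign (−1)^0·-1^2·+1^2 = +1.
(a,b)_19: α=1, u≡14; β=2, v≡2 (mod 19); (14|19)=-1, (2|19)=-1; sign (−1)^0·-1^2·-1^1 = -1.
(-530062, 53 / ℚ) ramifies at {2, 19}: a division algebra.

[2, 19]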